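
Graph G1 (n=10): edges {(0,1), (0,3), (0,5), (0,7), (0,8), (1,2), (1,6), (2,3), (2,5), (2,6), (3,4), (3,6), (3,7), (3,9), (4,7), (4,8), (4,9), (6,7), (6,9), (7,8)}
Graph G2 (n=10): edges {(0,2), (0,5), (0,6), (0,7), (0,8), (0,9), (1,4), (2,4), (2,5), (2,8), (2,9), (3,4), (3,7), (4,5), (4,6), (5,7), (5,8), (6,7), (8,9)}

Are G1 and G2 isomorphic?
No, not isomorphic

The graphs are NOT isomorphic.

Degrees in G1: deg(0)=5, deg(1)=3, deg(2)=4, deg(3)=6, deg(4)=4, deg(5)=2, deg(6)=5, deg(7)=5, deg(8)=3, deg(9)=3.
Sorted degree sequence of G1: [6, 5, 5, 5, 4, 4, 3, 3, 3, 2].
Degrees in G2: deg(0)=6, deg(1)=1, deg(2)=5, deg(3)=2, deg(4)=5, deg(5)=5, deg(6)=3, deg(7)=4, deg(8)=4, deg(9)=3.
Sorted degree sequence of G2: [6, 5, 5, 5, 4, 4, 3, 3, 2, 1].
The (sorted) degree sequence is an isomorphism invariant, so since G1 and G2 have different degree sequences they cannot be isomorphic.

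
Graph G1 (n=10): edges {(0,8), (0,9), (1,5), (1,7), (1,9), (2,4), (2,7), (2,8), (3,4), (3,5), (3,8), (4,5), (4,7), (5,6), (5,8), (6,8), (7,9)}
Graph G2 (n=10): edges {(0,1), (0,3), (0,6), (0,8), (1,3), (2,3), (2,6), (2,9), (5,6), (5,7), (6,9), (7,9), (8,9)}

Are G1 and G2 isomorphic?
No, not isomorphic

The graphs are NOT isomorphic.

Counting triangles (3-cliques): G1 has 5, G2 has 2.
Triangle count is an isomorphism invariant, so differing triangle counts rule out isomorphism.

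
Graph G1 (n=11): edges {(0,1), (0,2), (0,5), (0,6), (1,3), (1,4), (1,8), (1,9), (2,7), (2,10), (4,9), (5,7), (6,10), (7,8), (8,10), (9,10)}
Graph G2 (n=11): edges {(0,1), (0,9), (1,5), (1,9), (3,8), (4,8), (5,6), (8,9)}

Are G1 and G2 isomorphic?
No, not isomorphic

The graphs are NOT isomorphic.

Connected components of G1: 1 component(s) with vertex sets [[0, 1, 2, 3, 4, 5, 6, 7, 8, 9, 10]], sizes [11].
Connected components of G2: 4 component(s) with vertex sets [[2], [7], [10], [0, 1, 3, 4, 5, 6, 8, 9]], sizes [1, 1, 1, 8].
The number of connected components (and the multiset of component sizes) is an isomorphism invariant — an isomorphism maps each component of G1 bijectively onto a component of G2. Since G1 has 1 component(s) and G2 has 4, they cannot be isomorphic.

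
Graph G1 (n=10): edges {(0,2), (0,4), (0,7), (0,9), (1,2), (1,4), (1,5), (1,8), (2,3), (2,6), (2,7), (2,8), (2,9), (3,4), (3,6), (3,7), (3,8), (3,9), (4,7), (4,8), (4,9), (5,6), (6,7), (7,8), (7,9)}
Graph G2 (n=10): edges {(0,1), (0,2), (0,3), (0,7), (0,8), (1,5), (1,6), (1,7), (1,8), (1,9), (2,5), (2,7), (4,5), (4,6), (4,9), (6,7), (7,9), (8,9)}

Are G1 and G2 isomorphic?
No, not isomorphic

The graphs are NOT isomorphic.

Counting triangles (3-cliques): G1 has 22, G2 has 6.
Triangle count is an isomorphism invariant, so differing triangle counts rule out isomorphism.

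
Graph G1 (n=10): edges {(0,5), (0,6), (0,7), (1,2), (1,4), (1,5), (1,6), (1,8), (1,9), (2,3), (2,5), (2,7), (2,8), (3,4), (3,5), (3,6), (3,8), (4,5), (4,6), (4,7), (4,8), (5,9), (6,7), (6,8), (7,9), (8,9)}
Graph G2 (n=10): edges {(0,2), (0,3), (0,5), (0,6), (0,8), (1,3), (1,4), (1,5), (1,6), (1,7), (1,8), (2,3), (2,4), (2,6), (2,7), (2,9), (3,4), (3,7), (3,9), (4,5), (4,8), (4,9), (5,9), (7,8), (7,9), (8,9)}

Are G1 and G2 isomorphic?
Yes, isomorphic

The graphs are isomorphic.
One valid mapping φ: V(G1) → V(G2): 0→6, 1→4, 2→8, 3→7, 4→3, 5→1, 6→2, 7→0, 8→9, 9→5

Verify φ preserves adjacency — for each edge of G1, its image is an edge of G2:
  (0,5) → (φ(0),φ(5)) = (1,6) ∈ E(G2) ✓
  (0,6) → (φ(0),φ(6)) = (2,6) ∈ E(G2) ✓
  (0,7) → (φ(0),φ(7)) = (0,6) ∈ E(G2) ✓
  (1,2) → (φ(1),φ(2)) = (4,8) ∈ E(G2) ✓
  (1,4) → (φ(1),φ(4)) = (3,4) ∈ E(G2) ✓
  (1,5) → (φ(1),φ(5)) = (1,4) ∈ E(G2) ✓
  (1,6) → (φ(1),φ(6)) = (2,4) ∈ E(G2) ✓
  (1,8) → (φ(1),φ(8)) = (4,9) ∈ E(G2) ✓
  (1,9) → (φ(1),φ(9)) = (4,5) ∈ E(G2) ✓
  (2,3) → (φ(2),φ(3)) = (7,8) ∈ E(G2) ✓
  (2,5) → (φ(2),φ(5)) = (1,8) ∈ E(G2) ✓
  (2,7) → (φ(2),φ(7)) = (0,8) ∈ E(G2) ✓
  (2,8) → (φ(2),φ(8)) = (8,9) ∈ E(G2) ✓
  (3,4) → (φ(3),φ(4)) = (3,7) ∈ E(G2) ✓
  (3,5) → (φ(3),φ(5)) = (1,7) ∈ E(G2) ✓
  (3,6) → (φ(3),φ(6)) = (2,7) ∈ E(G2) ✓
  (3,8) → (φ(3),φ(8)) = (7,9) ∈ E(G2) ✓
  (4,5) → (φ(4),φ(5)) = (1,3) ∈ E(G2) ✓
  (4,6) → (φ(4),φ(6)) = (2,3) ∈ E(G2) ✓
  (4,7) → (φ(4),φ(7)) = (0,3) ∈ E(G2) ✓
  (4,8) → (φ(4),φ(8)) = (3,9) ∈ E(G2) ✓
  (5,9) → (φ(5),φ(9)) = (1,5) ∈ E(G2) ✓
  (6,7) → (φ(6),φ(7)) = (0,2) ∈ E(G2) ✓
  (6,8) → (φ(6),φ(8)) = (2,9) ∈ E(G2) ✓
  (7,9) → (φ(7),φ(9)) = (0,5) ∈ E(G2) ✓
  (8,9) → (φ(8),φ(9)) = (5,9) ∈ E(G2) ✓
All 26 edges of G1 map to edges of G2, and |E(G1)| = |E(G2)| = 26, so φ is a bijection on edges as well as vertices. Hence G1 ≅ G2.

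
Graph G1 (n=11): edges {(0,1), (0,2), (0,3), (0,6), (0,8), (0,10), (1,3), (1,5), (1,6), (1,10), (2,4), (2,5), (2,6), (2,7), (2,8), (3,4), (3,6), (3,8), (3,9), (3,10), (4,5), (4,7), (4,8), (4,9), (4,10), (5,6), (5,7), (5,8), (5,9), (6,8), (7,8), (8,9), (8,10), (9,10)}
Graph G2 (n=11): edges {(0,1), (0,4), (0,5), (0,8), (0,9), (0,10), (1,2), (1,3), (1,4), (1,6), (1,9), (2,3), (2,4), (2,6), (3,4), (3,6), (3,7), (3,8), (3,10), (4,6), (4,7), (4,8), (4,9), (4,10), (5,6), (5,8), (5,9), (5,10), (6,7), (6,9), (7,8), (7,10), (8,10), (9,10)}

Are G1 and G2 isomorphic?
Yes, isomorphic

The graphs are isomorphic.
One valid mapping φ: V(G1) → V(G2): 0→0, 1→5, 2→1, 3→10, 4→3, 5→6, 6→9, 7→2, 8→4, 9→7, 10→8

Verify φ preserves adjacency — for each edge of G1, its image is an edge of G2:
  (0,1) → (φ(0),φ(1)) = (0,5) ∈ E(G2) ✓
  (0,2) → (φ(0),φ(2)) = (0,1) ∈ E(G2) ✓
  (0,3) → (φ(0),φ(3)) = (0,10) ∈ E(G2) ✓
  (0,6) → (φ(0),φ(6)) = (0,9) ∈ E(G2) ✓
  (0,8) → (φ(0),φ(8)) = (0,4) ∈ E(G2) ✓
  (0,10) → (φ(0),φ(10)) = (0,8) ∈ E(G2) ✓
  (1,3) → (φ(1),φ(3)) = (5,10) ∈ E(G2) ✓
  (1,5) → (φ(1),φ(5)) = (5,6) ∈ E(G2) ✓
  (1,6) → (φ(1),φ(6)) = (5,9) ∈ E(G2) ✓
  (1,10) → (φ(1),φ(10)) = (5,8) ∈ E(G2) ✓
  (2,4) → (φ(2),φ(4)) = (1,3) ∈ E(G2) ✓
  (2,5) → (φ(2),φ(5)) = (1,6) ∈ E(G2) ✓
  (2,6) → (φ(2),φ(6)) = (1,9) ∈ E(G2) ✓
  (2,7) → (φ(2),φ(7)) = (1,2) ∈ E(G2) ✓
  (2,8) → (φ(2),φ(8)) = (1,4) ∈ E(G2) ✓
  (3,4) → (φ(3),φ(4)) = (3,10) ∈ E(G2) ✓
  (3,6) → (φ(3),φ(6)) = (9,10) ∈ E(G2) ✓
  (3,8) → (φ(3),φ(8)) = (4,10) ∈ E(G2) ✓
  (3,9) → (φ(3),φ(9)) = (7,10) ∈ E(G2) ✓
  (3,10) → (φ(3),φ(10)) = (8,10) ∈ E(G2) ✓
  (4,5) → (φ(4),φ(5)) = (3,6) ∈ E(G2) ✓
  (4,7) → (φ(4),φ(7)) = (2,3) ∈ E(G2) ✓
  (4,8) → (φ(4),φ(8)) = (3,4) ∈ E(G2) ✓
  (4,9) → (φ(4),φ(9)) = (3,7) ∈ E(G2) ✓
  (4,10) → (φ(4),φ(10)) = (3,8) ∈ E(G2) ✓
  (5,6) → (φ(5),φ(6)) = (6,9) ∈ E(G2) ✓
  (5,7) → (φ(5),φ(7)) = (2,6) ∈ E(G2) ✓
  (5,8) → (φ(5),φ(8)) = (4,6) ∈ E(G2) ✓
  (5,9) → (φ(5),φ(9)) = (6,7) ∈ E(G2) ✓
  (6,8) → (φ(6),φ(8)) = (4,9) ∈ E(G2) ✓
  (7,8) → (φ(7),φ(8)) = (2,4) ∈ E(G2) ✓
  (8,9) → (φ(8),φ(9)) = (4,7) ∈ E(G2) ✓
  (8,10) → (φ(8),φ(10)) = (4,8) ∈ E(G2) ✓
  (9,10) → (φ(9),φ(10)) = (7,8) ∈ E(G2) ✓
All 34 edges of G1 map to edges of G2, and |E(G1)| = |E(G2)| = 34, so φ is a bijection on edges as well as vertices. Hence G1 ≅ G2.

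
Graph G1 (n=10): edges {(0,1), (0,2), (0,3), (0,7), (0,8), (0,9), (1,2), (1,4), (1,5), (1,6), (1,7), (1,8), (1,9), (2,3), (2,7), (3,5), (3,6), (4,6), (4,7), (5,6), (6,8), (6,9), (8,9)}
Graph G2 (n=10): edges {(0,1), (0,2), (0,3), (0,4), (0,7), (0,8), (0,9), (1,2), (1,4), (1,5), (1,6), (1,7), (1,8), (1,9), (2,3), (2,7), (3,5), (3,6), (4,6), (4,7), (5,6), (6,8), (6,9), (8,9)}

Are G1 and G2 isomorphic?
No, not isomorphic

The graphs are NOT isomorphic.

Counting edges: G1 has 23 edge(s); G2 has 24 edge(s).
Edge count is an isomorphism invariant (a bijection on vertices induces a bijection on edges), so differing edge counts rule out isomorphism.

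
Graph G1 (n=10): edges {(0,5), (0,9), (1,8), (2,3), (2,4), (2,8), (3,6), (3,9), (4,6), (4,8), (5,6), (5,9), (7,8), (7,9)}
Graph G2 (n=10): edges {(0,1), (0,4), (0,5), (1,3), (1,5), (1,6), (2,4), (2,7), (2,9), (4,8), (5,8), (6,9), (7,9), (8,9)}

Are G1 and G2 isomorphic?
Yes, isomorphic

The graphs are isomorphic.
One valid mapping φ: V(G1) → V(G2): 0→7, 1→3, 2→5, 3→8, 4→0, 5→2, 6→4, 7→6, 8→1, 9→9

Verify φ preserves adjacency — for each edge of G1, its image is an edge of G2:
  (0,5) → (φ(0),φ(5)) = (2,7) ∈ E(G2) ✓
  (0,9) → (φ(0),φ(9)) = (7,9) ∈ E(G2) ✓
  (1,8) → (φ(1),φ(8)) = (1,3) ∈ E(G2) ✓
  (2,3) → (φ(2),φ(3)) = (5,8) ∈ E(G2) ✓
  (2,4) → (φ(2),φ(4)) = (0,5) ∈ E(G2) ✓
  (2,8) → (φ(2),φ(8)) = (1,5) ∈ E(G2) ✓
  (3,6) → (φ(3),φ(6)) = (4,8) ∈ E(G2) ✓
  (3,9) → (φ(3),φ(9)) = (8,9) ∈ E(G2) ✓
  (4,6) → (φ(4),φ(6)) = (0,4) ∈ E(G2) ✓
  (4,8) → (φ(4),φ(8)) = (0,1) ∈ E(G2) ✓
  (5,6) → (φ(5),φ(6)) = (2,4) ∈ E(G2) ✓
  (5,9) → (φ(5),φ(9)) = (2,9) ∈ E(G2) ✓
  (7,8) → (φ(7),φ(8)) = (1,6) ∈ E(G2) ✓
  (7,9) → (φ(7),φ(9)) = (6,9) ∈ E(G2) ✓
All 14 edges of G1 map to edges of G2, and |E(G1)| = |E(G2)| = 14, so φ is a bijection on edges as well as vertices. Hence G1 ≅ G2.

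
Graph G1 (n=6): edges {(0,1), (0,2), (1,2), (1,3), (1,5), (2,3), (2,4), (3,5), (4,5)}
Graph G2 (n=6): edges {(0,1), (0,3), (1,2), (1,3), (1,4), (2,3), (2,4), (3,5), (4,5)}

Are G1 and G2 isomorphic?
Yes, isomorphic

The graphs are isomorphic.
One valid mapping φ: V(G1) → V(G2): 0→0, 1→1, 2→3, 3→2, 4→5, 5→4

Verify φ preserves adjacency — for each edge of G1, its image is an edge of G2:
  (0,1) → (φ(0),φ(1)) = (0,1) ∈ E(G2) ✓
  (0,2) → (φ(0),φ(2)) = (0,3) ∈ E(G2) ✓
  (1,2) → (φ(1),φ(2)) = (1,3) ∈ E(G2) ✓
  (1,3) → (φ(1),φ(3)) = (1,2) ∈ E(G2) ✓
  (1,5) → (φ(1),φ(5)) = (1,4) ∈ E(G2) ✓
  (2,3) → (φ(2),φ(3)) = (2,3) ∈ E(G2) ✓
  (2,4) → (φ(2),φ(4)) = (3,5) ∈ E(G2) ✓
  (3,5) → (φ(3),φ(5)) = (2,4) ∈ E(G2) ✓
  (4,5) → (φ(4),φ(5)) = (4,5) ∈ E(G2) ✓
All 9 edges of G1 map to edges of G2, and |E(G1)| = |E(G2)| = 9, so φ is a bijection on edges as well as vertices. Hence G1 ≅ G2.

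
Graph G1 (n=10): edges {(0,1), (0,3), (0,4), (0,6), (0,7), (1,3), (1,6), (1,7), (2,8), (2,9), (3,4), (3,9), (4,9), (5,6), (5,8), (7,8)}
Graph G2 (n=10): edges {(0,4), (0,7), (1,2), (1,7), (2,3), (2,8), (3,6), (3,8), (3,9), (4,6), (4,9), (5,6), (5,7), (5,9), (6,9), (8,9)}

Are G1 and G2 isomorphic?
Yes, isomorphic

The graphs are isomorphic.
One valid mapping φ: V(G1) → V(G2): 0→9, 1→6, 2→1, 3→3, 4→8, 5→0, 6→4, 7→5, 8→7, 9→2

Verify φ preserves adjacency — for each edge of G1, its image is an edge of G2:
  (0,1) → (φ(0),φ(1)) = (6,9) ∈ E(G2) ✓
  (0,3) → (φ(0),φ(3)) = (3,9) ∈ E(G2) ✓
  (0,4) → (φ(0),φ(4)) = (8,9) ∈ E(G2) ✓
  (0,6) → (φ(0),φ(6)) = (4,9) ∈ E(G2) ✓
  (0,7) → (φ(0),φ(7)) = (5,9) ∈ E(G2) ✓
  (1,3) → (φ(1),φ(3)) = (3,6) ∈ E(G2) ✓
  (1,6) → (φ(1),φ(6)) = (4,6) ∈ E(G2) ✓
  (1,7) → (φ(1),φ(7)) = (5,6) ∈ E(G2) ✓
  (2,8) → (φ(2),φ(8)) = (1,7) ∈ E(G2) ✓
  (2,9) → (φ(2),φ(9)) = (1,2) ∈ E(G2) ✓
  (3,4) → (φ(3),φ(4)) = (3,8) ∈ E(G2) ✓
  (3,9) → (φ(3),φ(9)) = (2,3) ∈ E(G2) ✓
  (4,9) → (φ(4),φ(9)) = (2,8) ∈ E(G2) ✓
  (5,6) → (φ(5),φ(6)) = (0,4) ∈ E(G2) ✓
  (5,8) → (φ(5),φ(8)) = (0,7) ∈ E(G2) ✓
  (7,8) → (φ(7),φ(8)) = (5,7) ∈ E(G2) ✓
All 16 edges of G1 map to edges of G2, and |E(G1)| = |E(G2)| = 16, so φ is a bijection on edges as well as vertices. Hence G1 ≅ G2.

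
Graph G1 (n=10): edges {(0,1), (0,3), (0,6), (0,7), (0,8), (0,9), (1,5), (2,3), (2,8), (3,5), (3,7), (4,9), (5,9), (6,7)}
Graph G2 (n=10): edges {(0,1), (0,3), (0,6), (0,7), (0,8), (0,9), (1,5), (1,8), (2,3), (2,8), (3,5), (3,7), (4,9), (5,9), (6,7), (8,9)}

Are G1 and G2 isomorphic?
No, not isomorphic

The graphs are NOT isomorphic.

Counting edges: G1 has 14 edge(s); G2 has 16 edge(s).
Edge count is an isomorphism invariant (a bijection on vertices induces a bijection on edges), so differing edge counts rule out isomorphism.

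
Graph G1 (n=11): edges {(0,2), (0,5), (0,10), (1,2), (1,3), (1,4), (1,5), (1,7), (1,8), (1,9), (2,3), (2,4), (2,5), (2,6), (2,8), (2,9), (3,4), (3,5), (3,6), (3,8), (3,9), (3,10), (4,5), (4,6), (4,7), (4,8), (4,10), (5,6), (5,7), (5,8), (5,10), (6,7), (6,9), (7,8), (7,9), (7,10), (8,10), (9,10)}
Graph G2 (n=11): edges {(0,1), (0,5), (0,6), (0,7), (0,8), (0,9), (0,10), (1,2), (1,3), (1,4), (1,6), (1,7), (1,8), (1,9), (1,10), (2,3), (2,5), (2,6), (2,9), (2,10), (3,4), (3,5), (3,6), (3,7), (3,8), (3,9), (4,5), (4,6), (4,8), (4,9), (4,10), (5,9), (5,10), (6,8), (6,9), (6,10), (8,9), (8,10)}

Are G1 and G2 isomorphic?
Yes, isomorphic

The graphs are isomorphic.
One valid mapping φ: V(G1) → V(G2): 0→7, 1→4, 2→3, 3→9, 4→6, 5→1, 6→2, 7→10, 8→8, 9→5, 10→0

Verify φ preserves adjacency — for each edge of G1, its image is an edge of G2:
  (0,2) → (φ(0),φ(2)) = (3,7) ∈ E(G2) ✓
  (0,5) → (φ(0),φ(5)) = (1,7) ∈ E(G2) ✓
  (0,10) → (φ(0),φ(10)) = (0,7) ∈ E(G2) ✓
  (1,2) → (φ(1),φ(2)) = (3,4) ∈ E(G2) ✓
  (1,3) → (φ(1),φ(3)) = (4,9) ∈ E(G2) ✓
  (1,4) → (φ(1),φ(4)) = (4,6) ∈ E(G2) ✓
  (1,5) → (φ(1),φ(5)) = (1,4) ∈ E(G2) ✓
  (1,7) → (φ(1),φ(7)) = (4,10) ∈ E(G2) ✓
  (1,8) → (φ(1),φ(8)) = (4,8) ∈ E(G2) ✓
  (1,9) → (φ(1),φ(9)) = (4,5) ∈ E(G2) ✓
  (2,3) → (φ(2),φ(3)) = (3,9) ∈ E(G2) ✓
  (2,4) → (φ(2),φ(4)) = (3,6) ∈ E(G2) ✓
  (2,5) → (φ(2),φ(5)) = (1,3) ∈ E(G2) ✓
  (2,6) → (φ(2),φ(6)) = (2,3) ∈ E(G2) ✓
  (2,8) → (φ(2),φ(8)) = (3,8) ∈ E(G2) ✓
  (2,9) → (φ(2),φ(9)) = (3,5) ∈ E(G2) ✓
  (3,4) → (φ(3),φ(4)) = (6,9) ∈ E(G2) ✓
  (3,5) → (φ(3),φ(5)) = (1,9) ∈ E(G2) ✓
  (3,6) → (φ(3),φ(6)) = (2,9) ∈ E(G2) ✓
  (3,8) → (φ(3),φ(8)) = (8,9) ∈ E(G2) ✓
  (3,9) → (φ(3),φ(9)) = (5,9) ∈ E(G2) ✓
  (3,10) → (φ(3),φ(10)) = (0,9) ∈ E(G2) ✓
  (4,5) → (φ(4),φ(5)) = (1,6) ∈ E(G2) ✓
  (4,6) → (φ(4),φ(6)) = (2,6) ∈ E(G2) ✓
  (4,7) → (φ(4),φ(7)) = (6,10) ∈ E(G2) ✓
  (4,8) → (φ(4),φ(8)) = (6,8) ∈ E(G2) ✓
  (4,10) → (φ(4),φ(10)) = (0,6) ∈ E(G2) ✓
  (5,6) → (φ(5),φ(6)) = (1,2) ∈ E(G2) ✓
  (5,7) → (φ(5),φ(7)) = (1,10) ∈ E(G2) ✓
  (5,8) → (φ(5),φ(8)) = (1,8) ∈ E(G2) ✓
  (5,10) → (φ(5),φ(10)) = (0,1) ∈ E(G2) ✓
  (6,7) → (φ(6),φ(7)) = (2,10) ∈ E(G2) ✓
  (6,9) → (φ(6),φ(9)) = (2,5) ∈ E(G2) ✓
  (7,8) → (φ(7),φ(8)) = (8,10) ∈ E(G2) ✓
  (7,9) → (φ(7),φ(9)) = (5,10) ∈ E(G2) ✓
  (7,10) → (φ(7),φ(10)) = (0,10) ∈ E(G2) ✓
  (8,10) → (φ(8),φ(10)) = (0,8) ∈ E(G2) ✓
  (9,10) → (φ(9),φ(10)) = (0,5) ∈ E(G2) ✓
All 38 edges of G1 map to edges of G2, and |E(G1)| = |E(G2)| = 38, so φ is a bijection on edges as well as vertices. Hence G1 ≅ G2.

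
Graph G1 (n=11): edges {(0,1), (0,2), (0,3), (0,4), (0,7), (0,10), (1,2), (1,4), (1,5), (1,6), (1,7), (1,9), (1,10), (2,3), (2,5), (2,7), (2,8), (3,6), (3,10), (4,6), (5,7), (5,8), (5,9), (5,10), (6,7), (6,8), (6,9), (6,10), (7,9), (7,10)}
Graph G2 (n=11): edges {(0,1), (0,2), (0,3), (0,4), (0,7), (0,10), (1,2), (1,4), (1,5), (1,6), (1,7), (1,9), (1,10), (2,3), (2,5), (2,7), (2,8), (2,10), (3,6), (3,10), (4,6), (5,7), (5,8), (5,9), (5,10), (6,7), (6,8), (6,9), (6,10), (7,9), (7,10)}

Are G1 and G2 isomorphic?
No, not isomorphic

The graphs are NOT isomorphic.

Counting edges: G1 has 30 edge(s); G2 has 31 edge(s).
Edge count is an isomorphism invariant (a bijection on vertices induces a bijection on edges), so differing edge counts rule out isomorphism.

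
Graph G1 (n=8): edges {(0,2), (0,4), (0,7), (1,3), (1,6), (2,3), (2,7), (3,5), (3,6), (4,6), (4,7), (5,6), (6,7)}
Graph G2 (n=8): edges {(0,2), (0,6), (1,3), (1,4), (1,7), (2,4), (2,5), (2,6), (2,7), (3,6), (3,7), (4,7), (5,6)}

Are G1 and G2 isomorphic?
Yes, isomorphic

The graphs are isomorphic.
One valid mapping φ: V(G1) → V(G2): 0→1, 1→5, 2→3, 3→6, 4→4, 5→0, 6→2, 7→7

Verify φ preserves adjacency — for each edge of G1, its image is an edge of G2:
  (0,2) → (φ(0),φ(2)) = (1,3) ∈ E(G2) ✓
  (0,4) → (φ(0),φ(4)) = (1,4) ∈ E(G2) ✓
  (0,7) → (φ(0),φ(7)) = (1,7) ∈ E(G2) ✓
  (1,3) → (φ(1),φ(3)) = (5,6) ∈ E(G2) ✓
  (1,6) → (φ(1),φ(6)) = (2,5) ∈ E(G2) ✓
  (2,3) → (φ(2),φ(3)) = (3,6) ∈ E(G2) ✓
  (2,7) → (φ(2),φ(7)) = (3,7) ∈ E(G2) ✓
  (3,5) → (φ(3),φ(5)) = (0,6) ∈ E(G2) ✓
  (3,6) → (φ(3),φ(6)) = (2,6) ∈ E(G2) ✓
  (4,6) → (φ(4),φ(6)) = (2,4) ∈ E(G2) ✓
  (4,7) → (φ(4),φ(7)) = (4,7) ∈ E(G2) ✓
  (5,6) → (φ(5),φ(6)) = (0,2) ∈ E(G2) ✓
  (6,7) → (φ(6),φ(7)) = (2,7) ∈ E(G2) ✓
All 13 edges of G1 map to edges of G2, and |E(G1)| = |E(G2)| = 13, so φ is a bijection on edges as well as vertices. Hence G1 ≅ G2.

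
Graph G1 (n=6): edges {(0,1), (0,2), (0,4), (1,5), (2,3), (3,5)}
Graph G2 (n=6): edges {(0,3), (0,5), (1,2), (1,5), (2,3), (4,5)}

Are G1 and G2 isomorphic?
Yes, isomorphic

The graphs are isomorphic.
One valid mapping φ: V(G1) → V(G2): 0→5, 1→1, 2→0, 3→3, 4→4, 5→2

Verify φ preserves adjacency — for each edge of G1, its image is an edge of G2:
  (0,1) → (φ(0),φ(1)) = (1,5) ∈ E(G2) ✓
  (0,2) → (φ(0),φ(2)) = (0,5) ∈ E(G2) ✓
  (0,4) → (φ(0),φ(4)) = (4,5) ∈ E(G2) ✓
  (1,5) → (φ(1),φ(5)) = (1,2) ∈ E(G2) ✓
  (2,3) → (φ(2),φ(3)) = (0,3) ∈ E(G2) ✓
  (3,5) → (φ(3),φ(5)) = (2,3) ∈ E(G2) ✓
All 6 edges of G1 map to edges of G2, and |E(G1)| = |E(G2)| = 6, so φ is a bijection on edges as well as vertices. Hence G1 ≅ G2.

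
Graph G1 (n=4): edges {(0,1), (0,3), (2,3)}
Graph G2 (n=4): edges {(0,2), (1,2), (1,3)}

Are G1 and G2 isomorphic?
Yes, isomorphic

The graphs are isomorphic.
One valid mapping φ: V(G1) → V(G2): 0→2, 1→0, 2→3, 3→1

Verify φ preserves adjacency — for each edge of G1, its image is an edge of G2:
  (0,1) → (φ(0),φ(1)) = (0,2) ∈ E(G2) ✓
  (0,3) → (φ(0),φ(3)) = (1,2) ∈ E(G2) ✓
  (2,3) → (φ(2),φ(3)) = (1,3) ∈ E(G2) ✓
All 3 edges of G1 map to edges of G2, and |E(G1)| = |E(G2)| = 3, so φ is a bijection on edges as well as vertices. Hence G1 ≅ G2.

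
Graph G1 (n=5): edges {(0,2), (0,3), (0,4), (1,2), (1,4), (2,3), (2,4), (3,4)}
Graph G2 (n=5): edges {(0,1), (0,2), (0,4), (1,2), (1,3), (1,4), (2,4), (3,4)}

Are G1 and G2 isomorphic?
Yes, isomorphic

The graphs are isomorphic.
One valid mapping φ: V(G1) → V(G2): 0→2, 1→3, 2→4, 3→0, 4→1

Verify φ preserves adjacency — for each edge of G1, its image is an edge of G2:
  (0,2) → (φ(0),φ(2)) = (2,4) ∈ E(G2) ✓
  (0,3) → (φ(0),φ(3)) = (0,2) ∈ E(G2) ✓
  (0,4) → (φ(0),φ(4)) = (1,2) ∈ E(G2) ✓
  (1,2) → (φ(1),φ(2)) = (3,4) ∈ E(G2) ✓
  (1,4) → (φ(1),φ(4)) = (1,3) ∈ E(G2) ✓
  (2,3) → (φ(2),φ(3)) = (0,4) ∈ E(G2) ✓
  (2,4) → (φ(2),φ(4)) = (1,4) ∈ E(G2) ✓
  (3,4) → (φ(3),φ(4)) = (0,1) ∈ E(G2) ✓
All 8 edges of G1 map to edges of G2, and |E(G1)| = |E(G2)| = 8, so φ is a bijection on edges as well as vertices. Hence G1 ≅ G2.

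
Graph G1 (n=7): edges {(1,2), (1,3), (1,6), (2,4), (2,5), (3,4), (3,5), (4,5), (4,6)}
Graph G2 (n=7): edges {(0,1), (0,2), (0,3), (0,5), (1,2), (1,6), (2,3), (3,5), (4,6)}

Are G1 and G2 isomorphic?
No, not isomorphic

The graphs are NOT isomorphic.

Connected components of G1: 2 component(s) with vertex sets [[0], [1, 2, 3, 4, 5, 6]], sizes [1, 6].
Connected components of G2: 1 component(s) with vertex sets [[0, 1, 2, 3, 4, 5, 6]], sizes [7].
The number of connected components (and the multiset of component sizes) is an isomorphism invariant — an isomorphism maps each component of G1 bijectively onto a component of G2. Since G1 has 2 component(s) and G2 has 1, they cannot be isomorphic.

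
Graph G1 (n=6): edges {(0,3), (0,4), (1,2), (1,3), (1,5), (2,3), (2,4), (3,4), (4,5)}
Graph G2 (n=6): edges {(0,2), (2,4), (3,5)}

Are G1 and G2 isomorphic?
No, not isomorphic

The graphs are NOT isomorphic.

Connected components of G1: 1 component(s) with vertex sets [[0, 1, 2, 3, 4, 5]], sizes [6].
Connected components of G2: 3 component(s) with vertex sets [[1], [3, 5], [0, 2, 4]], sizes [1, 2, 3].
The number of connected components (and the multiset of component sizes) is an isomorphism invariant — an isomorphism maps each component of G1 bijectively onto a component of G2. Since G1 has 1 component(s) and G2 has 3, they cannot be isomorphic.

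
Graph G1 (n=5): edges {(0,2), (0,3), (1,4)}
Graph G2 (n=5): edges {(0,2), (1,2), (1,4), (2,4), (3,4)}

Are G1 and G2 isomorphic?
No, not isomorphic

The graphs are NOT isomorphic.

Counting triangles (3-cliques): G1 has 0, G2 has 1.
Triangle count is an isomorphism invariant, so differing triangle counts rule out isomorphism.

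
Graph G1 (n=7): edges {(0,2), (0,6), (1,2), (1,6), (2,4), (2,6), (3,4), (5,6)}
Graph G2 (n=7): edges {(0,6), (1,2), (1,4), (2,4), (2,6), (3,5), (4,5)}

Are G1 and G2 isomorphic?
No, not isomorphic

The graphs are NOT isomorphic.

Counting triangles (3-cliques): G1 has 2, G2 has 1.
Triangle count is an isomorphism invariant, so differing triangle counts rule out isomorphism.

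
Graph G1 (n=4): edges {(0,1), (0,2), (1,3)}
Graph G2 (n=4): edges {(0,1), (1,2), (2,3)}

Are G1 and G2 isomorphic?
Yes, isomorphic

The graphs are isomorphic.
One valid mapping φ: V(G1) → V(G2): 0→2, 1→1, 2→3, 3→0

Verify φ preserves adjacency — for each edge of G1, its image is an edge of G2:
  (0,1) → (φ(0),φ(1)) = (1,2) ∈ E(G2) ✓
  (0,2) → (φ(0),φ(2)) = (2,3) ∈ E(G2) ✓
  (1,3) → (φ(1),φ(3)) = (0,1) ∈ E(G2) ✓
All 3 edges of G1 map to edges of G2, and |E(G1)| = |E(G2)| = 3, so φ is a bijection on edges as well as vertices. Hence G1 ≅ G2.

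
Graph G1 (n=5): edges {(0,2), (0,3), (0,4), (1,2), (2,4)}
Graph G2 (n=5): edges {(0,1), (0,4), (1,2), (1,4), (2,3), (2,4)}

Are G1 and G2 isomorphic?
No, not isomorphic

The graphs are NOT isomorphic.

Counting triangles (3-cliques): G1 has 1, G2 has 2.
Triangle count is an isomorphism invariant, so differing triangle counts rule out isomorphism.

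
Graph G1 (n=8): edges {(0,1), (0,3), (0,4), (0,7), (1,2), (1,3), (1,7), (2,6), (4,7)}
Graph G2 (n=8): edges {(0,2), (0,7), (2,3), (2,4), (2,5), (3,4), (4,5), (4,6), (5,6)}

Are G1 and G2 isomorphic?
Yes, isomorphic

The graphs are isomorphic.
One valid mapping φ: V(G1) → V(G2): 0→4, 1→2, 2→0, 3→3, 4→6, 5→1, 6→7, 7→5

Verify φ preserves adjacency — for each edge of G1, its image is an edge of G2:
  (0,1) → (φ(0),φ(1)) = (2,4) ∈ E(G2) ✓
  (0,3) → (φ(0),φ(3)) = (3,4) ∈ E(G2) ✓
  (0,4) → (φ(0),φ(4)) = (4,6) ∈ E(G2) ✓
  (0,7) → (φ(0),φ(7)) = (4,5) ∈ E(G2) ✓
  (1,2) → (φ(1),φ(2)) = (0,2) ∈ E(G2) ✓
  (1,3) → (φ(1),φ(3)) = (2,3) ∈ E(G2) ✓
  (1,7) → (φ(1),φ(7)) = (2,5) ∈ E(G2) ✓
  (2,6) → (φ(2),φ(6)) = (0,7) ∈ E(G2) ✓
  (4,7) → (φ(4),φ(7)) = (5,6) ∈ E(G2) ✓
All 9 edges of G1 map to edges of G2, and |E(G1)| = |E(G2)| = 9, so φ is a bijection on edges as well as vertices. Hence G1 ≅ G2.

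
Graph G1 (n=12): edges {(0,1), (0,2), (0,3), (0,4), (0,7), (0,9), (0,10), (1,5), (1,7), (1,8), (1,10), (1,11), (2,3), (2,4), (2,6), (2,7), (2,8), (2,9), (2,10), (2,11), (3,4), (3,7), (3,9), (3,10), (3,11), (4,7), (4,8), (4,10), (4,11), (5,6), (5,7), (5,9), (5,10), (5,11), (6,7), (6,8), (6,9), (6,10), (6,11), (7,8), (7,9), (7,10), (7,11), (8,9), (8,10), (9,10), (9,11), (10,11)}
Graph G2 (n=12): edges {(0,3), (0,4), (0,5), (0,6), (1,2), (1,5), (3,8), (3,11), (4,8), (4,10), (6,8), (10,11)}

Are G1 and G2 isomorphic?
No, not isomorphic

The graphs are NOT isomorphic.

Connected components of G1: 1 component(s) with vertex sets [[0, 1, 2, 3, 4, 5, 6, 7, 8, 9, 10, 11]], sizes [12].
Connected components of G2: 3 component(s) with vertex sets [[7], [9], [0, 1, 2, 3, 4, 5, 6, 8, 10, 11]], sizes [1, 1, 10].
The number of connected components (and the multiset of component sizes) is an isomorphism invariant — an isomorphism maps each component of G1 bijectively onto a component of G2. Since G1 has 1 component(s) and G2 has 3, they cannot be isomorphic.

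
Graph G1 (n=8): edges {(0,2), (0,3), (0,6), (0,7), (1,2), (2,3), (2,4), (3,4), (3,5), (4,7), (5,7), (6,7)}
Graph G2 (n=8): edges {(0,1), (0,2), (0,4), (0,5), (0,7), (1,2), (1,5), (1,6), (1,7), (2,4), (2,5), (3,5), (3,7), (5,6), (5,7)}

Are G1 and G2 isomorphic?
No, not isomorphic

The graphs are NOT isomorphic.

Degrees in G1: deg(0)=4, deg(1)=1, deg(2)=4, deg(3)=4, deg(4)=3, deg(5)=2, deg(6)=2, deg(7)=4.
Sorted degree sequence of G1: [4, 4, 4, 4, 3, 2, 2, 1].
Degrees in G2: deg(0)=5, deg(1)=5, deg(2)=4, deg(3)=2, deg(4)=2, deg(5)=6, deg(6)=2, deg(7)=4.
Sorted degree sequence of G2: [6, 5, 5, 4, 4, 2, 2, 2].
The (sorted) degree sequence is an isomorphism invariant, so since G1 and G2 have different degree sequences they cannot be isomorphic.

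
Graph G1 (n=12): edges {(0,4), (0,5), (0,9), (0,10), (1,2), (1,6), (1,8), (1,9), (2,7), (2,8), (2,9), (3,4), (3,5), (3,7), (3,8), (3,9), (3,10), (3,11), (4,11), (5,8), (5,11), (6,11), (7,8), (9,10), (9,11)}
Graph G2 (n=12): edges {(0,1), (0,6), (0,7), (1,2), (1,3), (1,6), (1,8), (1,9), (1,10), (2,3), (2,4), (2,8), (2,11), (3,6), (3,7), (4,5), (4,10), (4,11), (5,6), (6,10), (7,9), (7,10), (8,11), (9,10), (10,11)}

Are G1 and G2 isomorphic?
Yes, isomorphic

The graphs are isomorphic.
One valid mapping φ: V(G1) → V(G2): 0→7, 1→4, 2→11, 3→1, 4→0, 5→3, 6→5, 7→8, 8→2, 9→10, 10→9, 11→6

Verify φ preserves adjacency — for each edge of G1, its image is an edge of G2:
  (0,4) → (φ(0),φ(4)) = (0,7) ∈ E(G2) ✓
  (0,5) → (φ(0),φ(5)) = (3,7) ∈ E(G2) ✓
  (0,9) → (φ(0),φ(9)) = (7,10) ∈ E(G2) ✓
  (0,10) → (φ(0),φ(10)) = (7,9) ∈ E(G2) ✓
  (1,2) → (φ(1),φ(2)) = (4,11) ∈ E(G2) ✓
  (1,6) → (φ(1),φ(6)) = (4,5) ∈ E(G2) ✓
  (1,8) → (φ(1),φ(8)) = (2,4) ∈ E(G2) ✓
  (1,9) → (φ(1),φ(9)) = (4,10) ∈ E(G2) ✓
  (2,7) → (φ(2),φ(7)) = (8,11) ∈ E(G2) ✓
  (2,8) → (φ(2),φ(8)) = (2,11) ∈ E(G2) ✓
  (2,9) → (φ(2),φ(9)) = (10,11) ∈ E(G2) ✓
  (3,4) → (φ(3),φ(4)) = (0,1) ∈ E(G2) ✓
  (3,5) → (φ(3),φ(5)) = (1,3) ∈ E(G2) ✓
  (3,7) → (φ(3),φ(7)) = (1,8) ∈ E(G2) ✓
  (3,8) → (φ(3),φ(8)) = (1,2) ∈ E(G2) ✓
  (3,9) → (φ(3),φ(9)) = (1,10) ∈ E(G2) ✓
  (3,10) → (φ(3),φ(10)) = (1,9) ∈ E(G2) ✓
  (3,11) → (φ(3),φ(11)) = (1,6) ∈ E(G2) ✓
  (4,11) → (φ(4),φ(11)) = (0,6) ∈ E(G2) ✓
  (5,8) → (φ(5),φ(8)) = (2,3) ∈ E(G2) ✓
  (5,11) → (φ(5),φ(11)) = (3,6) ∈ E(G2) ✓
  (6,11) → (φ(6),φ(11)) = (5,6) ∈ E(G2) ✓
  (7,8) → (φ(7),φ(8)) = (2,8) ∈ E(G2) ✓
  (9,10) → (φ(9),φ(10)) = (9,10) ∈ E(G2) ✓
  (9,11) → (φ(9),φ(11)) = (6,10) ∈ E(G2) ✓
All 25 edges of G1 map to edges of G2, and |E(G1)| = |E(G2)| = 25, so φ is a bijection on edges as well as vertices. Hence G1 ≅ G2.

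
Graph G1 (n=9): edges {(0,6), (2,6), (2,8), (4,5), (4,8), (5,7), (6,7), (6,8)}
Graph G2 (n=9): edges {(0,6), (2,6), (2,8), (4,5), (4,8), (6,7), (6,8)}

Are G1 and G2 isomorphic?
No, not isomorphic

The graphs are NOT isomorphic.

Counting edges: G1 has 8 edge(s); G2 has 7 edge(s).
Edge count is an isomorphism invariant (a bijection on vertices induces a bijection on edges), so differing edge counts rule out isomorphism.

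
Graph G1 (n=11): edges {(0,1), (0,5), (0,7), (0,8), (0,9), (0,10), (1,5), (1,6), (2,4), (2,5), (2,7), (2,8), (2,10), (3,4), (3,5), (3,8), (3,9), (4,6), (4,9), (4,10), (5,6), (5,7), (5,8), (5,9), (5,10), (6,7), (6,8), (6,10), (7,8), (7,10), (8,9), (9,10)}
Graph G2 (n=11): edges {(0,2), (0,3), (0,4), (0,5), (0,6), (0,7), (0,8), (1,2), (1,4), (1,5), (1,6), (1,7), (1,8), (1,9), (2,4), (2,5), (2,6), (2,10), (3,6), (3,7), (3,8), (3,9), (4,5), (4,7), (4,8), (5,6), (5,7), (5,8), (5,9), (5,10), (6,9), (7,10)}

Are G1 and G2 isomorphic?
Yes, isomorphic

The graphs are isomorphic.
One valid mapping φ: V(G1) → V(G2): 0→2, 1→10, 2→8, 3→9, 4→3, 5→5, 6→7, 7→4, 8→1, 9→6, 10→0

Verify φ preserves adjacency — for each edge of G1, its image is an edge of G2:
  (0,1) → (φ(0),φ(1)) = (2,10) ∈ E(G2) ✓
  (0,5) → (φ(0),φ(5)) = (2,5) ∈ E(G2) ✓
  (0,7) → (φ(0),φ(7)) = (2,4) ∈ E(G2) ✓
  (0,8) → (φ(0),φ(8)) = (1,2) ∈ E(G2) ✓
  (0,9) → (φ(0),φ(9)) = (2,6) ∈ E(G2) ✓
  (0,10) → (φ(0),φ(10)) = (0,2) ∈ E(G2) ✓
  (1,5) → (φ(1),φ(5)) = (5,10) ∈ E(G2) ✓
  (1,6) → (φ(1),φ(6)) = (7,10) ∈ E(G2) ✓
  (2,4) → (φ(2),φ(4)) = (3,8) ∈ E(G2) ✓
  (2,5) → (φ(2),φ(5)) = (5,8) ∈ E(G2) ✓
  (2,7) → (φ(2),φ(7)) = (4,8) ∈ E(G2) ✓
  (2,8) → (φ(2),φ(8)) = (1,8) ∈ E(G2) ✓
  (2,10) → (φ(2),φ(10)) = (0,8) ∈ E(G2) ✓
  (3,4) → (φ(3),φ(4)) = (3,9) ∈ E(G2) ✓
  (3,5) → (φ(3),φ(5)) = (5,9) ∈ E(G2) ✓
  (3,8) → (φ(3),φ(8)) = (1,9) ∈ E(G2) ✓
  (3,9) → (φ(3),φ(9)) = (6,9) ∈ E(G2) ✓
  (4,6) → (φ(4),φ(6)) = (3,7) ∈ E(G2) ✓
  (4,9) → (φ(4),φ(9)) = (3,6) ∈ E(G2) ✓
  (4,10) → (φ(4),φ(10)) = (0,3) ∈ E(G2) ✓
  (5,6) → (φ(5),φ(6)) = (5,7) ∈ E(G2) ✓
  (5,7) → (φ(5),φ(7)) = (4,5) ∈ E(G2) ✓
  (5,8) → (φ(5),φ(8)) = (1,5) ∈ E(G2) ✓
  (5,9) → (φ(5),φ(9)) = (5,6) ∈ E(G2) ✓
  (5,10) → (φ(5),φ(10)) = (0,5) ∈ E(G2) ✓
  (6,7) → (φ(6),φ(7)) = (4,7) ∈ E(G2) ✓
  (6,8) → (φ(6),φ(8)) = (1,7) ∈ E(G2) ✓
  (6,10) → (φ(6),φ(10)) = (0,7) ∈ E(G2) ✓
  (7,8) → (φ(7),φ(8)) = (1,4) ∈ E(G2) ✓
  (7,10) → (φ(7),φ(10)) = (0,4) ∈ E(G2) ✓
  (8,9) → (φ(8),φ(9)) = (1,6) ∈ E(G2) ✓
  (9,10) → (φ(9),φ(10)) = (0,6) ∈ E(G2) ✓
All 32 edges of G1 map to edges of G2, and |E(G1)| = |E(G2)| = 32, so φ is a bijection on edges as well as vertices. Hence G1 ≅ G2.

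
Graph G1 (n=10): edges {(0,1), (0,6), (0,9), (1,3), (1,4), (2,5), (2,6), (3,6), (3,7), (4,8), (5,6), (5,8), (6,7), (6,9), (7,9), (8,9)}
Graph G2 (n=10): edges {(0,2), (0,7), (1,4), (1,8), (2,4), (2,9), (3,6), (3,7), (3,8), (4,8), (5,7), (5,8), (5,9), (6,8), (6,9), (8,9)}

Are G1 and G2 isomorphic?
Yes, isomorphic

The graphs are isomorphic.
One valid mapping φ: V(G1) → V(G2): 0→5, 1→7, 2→1, 3→3, 4→0, 5→4, 6→8, 7→6, 8→2, 9→9

Verify φ preserves adjacency — for each edge of G1, its image is an edge of G2:
  (0,1) → (φ(0),φ(1)) = (5,7) ∈ E(G2) ✓
  (0,6) → (φ(0),φ(6)) = (5,8) ∈ E(G2) ✓
  (0,9) → (φ(0),φ(9)) = (5,9) ∈ E(G2) ✓
  (1,3) → (φ(1),φ(3)) = (3,7) ∈ E(G2) ✓
  (1,4) → (φ(1),φ(4)) = (0,7) ∈ E(G2) ✓
  (2,5) → (φ(2),φ(5)) = (1,4) ∈ E(G2) ✓
  (2,6) → (φ(2),φ(6)) = (1,8) ∈ E(G2) ✓
  (3,6) → (φ(3),φ(6)) = (3,8) ∈ E(G2) ✓
  (3,7) → (φ(3),φ(7)) = (3,6) ∈ E(G2) ✓
  (4,8) → (φ(4),φ(8)) = (0,2) ∈ E(G2) ✓
  (5,6) → (φ(5),φ(6)) = (4,8) ∈ E(G2) ✓
  (5,8) → (φ(5),φ(8)) = (2,4) ∈ E(G2) ✓
  (6,7) → (φ(6),φ(7)) = (6,8) ∈ E(G2) ✓
  (6,9) → (φ(6),φ(9)) = (8,9) ∈ E(G2) ✓
  (7,9) → (φ(7),φ(9)) = (6,9) ∈ E(G2) ✓
  (8,9) → (φ(8),φ(9)) = (2,9) ∈ E(G2) ✓
All 16 edges of G1 map to edges of G2, and |E(G1)| = |E(G2)| = 16, so φ is a bijection on edges as well as vertices. Hence G1 ≅ G2.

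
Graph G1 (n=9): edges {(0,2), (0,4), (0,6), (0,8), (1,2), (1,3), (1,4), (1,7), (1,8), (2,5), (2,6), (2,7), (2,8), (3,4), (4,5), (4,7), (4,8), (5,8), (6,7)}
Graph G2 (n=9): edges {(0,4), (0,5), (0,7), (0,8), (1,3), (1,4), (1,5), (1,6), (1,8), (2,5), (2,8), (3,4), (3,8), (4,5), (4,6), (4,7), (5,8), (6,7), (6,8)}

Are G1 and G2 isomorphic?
Yes, isomorphic

The graphs are isomorphic.
One valid mapping φ: V(G1) → V(G2): 0→6, 1→5, 2→4, 3→2, 4→8, 5→3, 6→7, 7→0, 8→1

Verify φ preserves adjacency — for each edge of G1, its image is an edge of G2:
  (0,2) → (φ(0),φ(2)) = (4,6) ∈ E(G2) ✓
  (0,4) → (φ(0),φ(4)) = (6,8) ∈ E(G2) ✓
  (0,6) → (φ(0),φ(6)) = (6,7) ∈ E(G2) ✓
  (0,8) → (φ(0),φ(8)) = (1,6) ∈ E(G2) ✓
  (1,2) → (φ(1),φ(2)) = (4,5) ∈ E(G2) ✓
  (1,3) → (φ(1),φ(3)) = (2,5) ∈ E(G2) ✓
  (1,4) → (φ(1),φ(4)) = (5,8) ∈ E(G2) ✓
  (1,7) → (φ(1),φ(7)) = (0,5) ∈ E(G2) ✓
  (1,8) → (φ(1),φ(8)) = (1,5) ∈ E(G2) ✓
  (2,5) → (φ(2),φ(5)) = (3,4) ∈ E(G2) ✓
  (2,6) → (φ(2),φ(6)) = (4,7) ∈ E(G2) ✓
  (2,7) → (φ(2),φ(7)) = (0,4) ∈ E(G2) ✓
  (2,8) → (φ(2),φ(8)) = (1,4) ∈ E(G2) ✓
  (3,4) → (φ(3),φ(4)) = (2,8) ∈ E(G2) ✓
  (4,5) → (φ(4),φ(5)) = (3,8) ∈ E(G2) ✓
  (4,7) → (φ(4),φ(7)) = (0,8) ∈ E(G2) ✓
  (4,8) → (φ(4),φ(8)) = (1,8) ∈ E(G2) ✓
  (5,8) → (φ(5),φ(8)) = (1,3) ∈ E(G2) ✓
  (6,7) → (φ(6),φ(7)) = (0,7) ∈ E(G2) ✓
All 19 edges of G1 map to edges of G2, and |E(G1)| = |E(G2)| = 19, so φ is a bijection on edges as well as vertices. Hence G1 ≅ G2.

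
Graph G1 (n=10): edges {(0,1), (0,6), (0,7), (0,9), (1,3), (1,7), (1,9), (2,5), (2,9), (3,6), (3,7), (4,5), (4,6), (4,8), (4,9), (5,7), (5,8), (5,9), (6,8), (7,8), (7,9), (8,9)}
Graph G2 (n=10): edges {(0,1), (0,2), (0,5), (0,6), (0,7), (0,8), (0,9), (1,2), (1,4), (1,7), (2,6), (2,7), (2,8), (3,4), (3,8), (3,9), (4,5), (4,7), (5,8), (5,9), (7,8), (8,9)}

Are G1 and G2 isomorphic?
Yes, isomorphic

The graphs are isomorphic.
One valid mapping φ: V(G1) → V(G2): 0→5, 1→9, 2→6, 3→3, 4→1, 5→2, 6→4, 7→8, 8→7, 9→0

Verify φ preserves adjacency — for each edge of G1, its image is an edge of G2:
  (0,1) → (φ(0),φ(1)) = (5,9) ∈ E(G2) ✓
  (0,6) → (φ(0),φ(6)) = (4,5) ∈ E(G2) ✓
  (0,7) → (φ(0),φ(7)) = (5,8) ∈ E(G2) ✓
  (0,9) → (φ(0),φ(9)) = (0,5) ∈ E(G2) ✓
  (1,3) → (φ(1),φ(3)) = (3,9) ∈ E(G2) ✓
  (1,7) → (φ(1),φ(7)) = (8,9) ∈ E(G2) ✓
  (1,9) → (φ(1),φ(9)) = (0,9) ∈ E(G2) ✓
  (2,5) → (φ(2),φ(5)) = (2,6) ∈ E(G2) ✓
  (2,9) → (φ(2),φ(9)) = (0,6) ∈ E(G2) ✓
  (3,6) → (φ(3),φ(6)) = (3,4) ∈ E(G2) ✓
  (3,7) → (φ(3),φ(7)) = (3,8) ∈ E(G2) ✓
  (4,5) → (φ(4),φ(5)) = (1,2) ∈ E(G2) ✓
  (4,6) → (φ(4),φ(6)) = (1,4) ∈ E(G2) ✓
  (4,8) → (φ(4),φ(8)) = (1,7) ∈ E(G2) ✓
  (4,9) → (φ(4),φ(9)) = (0,1) ∈ E(G2) ✓
  (5,7) → (φ(5),φ(7)) = (2,8) ∈ E(G2) ✓
  (5,8) → (φ(5),φ(8)) = (2,7) ∈ E(G2) ✓
  (5,9) → (φ(5),φ(9)) = (0,2) ∈ E(G2) ✓
  (6,8) → (φ(6),φ(8)) = (4,7) ∈ E(G2) ✓
  (7,8) → (φ(7),φ(8)) = (7,8) ∈ E(G2) ✓
  (7,9) → (φ(7),φ(9)) = (0,8) ∈ E(G2) ✓
  (8,9) → (φ(8),φ(9)) = (0,7) ∈ E(G2) ✓
All 22 edges of G1 map to edges of G2, and |E(G1)| = |E(G2)| = 22, so φ is a bijection on edges as well as vertices. Hence G1 ≅ G2.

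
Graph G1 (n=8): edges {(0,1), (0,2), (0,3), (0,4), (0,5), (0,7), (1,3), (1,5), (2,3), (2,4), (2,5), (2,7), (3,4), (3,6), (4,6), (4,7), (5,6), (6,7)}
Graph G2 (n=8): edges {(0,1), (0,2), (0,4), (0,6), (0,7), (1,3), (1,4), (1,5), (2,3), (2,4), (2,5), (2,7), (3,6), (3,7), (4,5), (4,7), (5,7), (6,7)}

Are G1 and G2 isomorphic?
Yes, isomorphic

The graphs are isomorphic.
One valid mapping φ: V(G1) → V(G2): 0→7, 1→6, 2→2, 3→0, 4→4, 5→3, 6→1, 7→5

Verify φ preserves adjacency — for each edge of G1, its image is an edge of G2:
  (0,1) → (φ(0),φ(1)) = (6,7) ∈ E(G2) ✓
  (0,2) → (φ(0),φ(2)) = (2,7) ∈ E(G2) ✓
  (0,3) → (φ(0),φ(3)) = (0,7) ∈ E(G2) ✓
  (0,4) → (φ(0),φ(4)) = (4,7) ∈ E(G2) ✓
  (0,5) → (φ(0),φ(5)) = (3,7) ∈ E(G2) ✓
  (0,7) → (φ(0),φ(7)) = (5,7) ∈ E(G2) ✓
  (1,3) → (φ(1),φ(3)) = (0,6) ∈ E(G2) ✓
  (1,5) → (φ(1),φ(5)) = (3,6) ∈ E(G2) ✓
  (2,3) → (φ(2),φ(3)) = (0,2) ∈ E(G2) ✓
  (2,4) → (φ(2),φ(4)) = (2,4) ∈ E(G2) ✓
  (2,5) → (φ(2),φ(5)) = (2,3) ∈ E(G2) ✓
  (2,7) → (φ(2),φ(7)) = (2,5) ∈ E(G2) ✓
  (3,4) → (φ(3),φ(4)) = (0,4) ∈ E(G2) ✓
  (3,6) → (φ(3),φ(6)) = (0,1) ∈ E(G2) ✓
  (4,6) → (φ(4),φ(6)) = (1,4) ∈ E(G2) ✓
  (4,7) → (φ(4),φ(7)) = (4,5) ∈ E(G2) ✓
  (5,6) → (φ(5),φ(6)) = (1,3) ∈ E(G2) ✓
  (6,7) → (φ(6),φ(7)) = (1,5) ∈ E(G2) ✓
All 18 edges of G1 map to edges of G2, and |E(G1)| = |E(G2)| = 18, so φ is a bijection on edges as well as vertices. Hence G1 ≅ G2.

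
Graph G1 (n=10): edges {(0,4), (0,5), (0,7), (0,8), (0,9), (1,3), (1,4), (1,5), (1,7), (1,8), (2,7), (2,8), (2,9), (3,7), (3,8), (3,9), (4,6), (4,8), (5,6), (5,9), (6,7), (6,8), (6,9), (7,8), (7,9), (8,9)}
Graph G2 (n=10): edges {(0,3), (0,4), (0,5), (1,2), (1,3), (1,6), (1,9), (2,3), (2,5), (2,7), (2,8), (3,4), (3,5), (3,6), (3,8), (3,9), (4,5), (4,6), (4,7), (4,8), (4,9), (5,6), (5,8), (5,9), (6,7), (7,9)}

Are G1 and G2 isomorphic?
Yes, isomorphic

The graphs are isomorphic.
One valid mapping φ: V(G1) → V(G2): 0→9, 1→2, 2→0, 3→8, 4→1, 5→7, 6→6, 7→5, 8→3, 9→4

Verify φ preserves adjacency — for each edge of G1, its image is an edge of G2:
  (0,4) → (φ(0),φ(4)) = (1,9) ∈ E(G2) ✓
  (0,5) → (φ(0),φ(5)) = (7,9) ∈ E(G2) ✓
  (0,7) → (φ(0),φ(7)) = (5,9) ∈ E(G2) ✓
  (0,8) → (φ(0),φ(8)) = (3,9) ∈ E(G2) ✓
  (0,9) → (φ(0),φ(9)) = (4,9) ∈ E(G2) ✓
  (1,3) → (φ(1),φ(3)) = (2,8) ∈ E(G2) ✓
  (1,4) → (φ(1),φ(4)) = (1,2) ∈ E(G2) ✓
  (1,5) → (φ(1),φ(5)) = (2,7) ∈ E(G2) ✓
  (1,7) → (φ(1),φ(7)) = (2,5) ∈ E(G2) ✓
  (1,8) → (φ(1),φ(8)) = (2,3) ∈ E(G2) ✓
  (2,7) → (φ(2),φ(7)) = (0,5) ∈ E(G2) ✓
  (2,8) → (φ(2),φ(8)) = (0,3) ∈ E(G2) ✓
  (2,9) → (φ(2),φ(9)) = (0,4) ∈ E(G2) ✓
  (3,7) → (φ(3),φ(7)) = (5,8) ∈ E(G2) ✓
  (3,8) → (φ(3),φ(8)) = (3,8) ∈ E(G2) ✓
  (3,9) → (φ(3),φ(9)) = (4,8) ∈ E(G2) ✓
  (4,6) → (φ(4),φ(6)) = (1,6) ∈ E(G2) ✓
  (4,8) → (φ(4),φ(8)) = (1,3) ∈ E(G2) ✓
  (5,6) → (φ(5),φ(6)) = (6,7) ∈ E(G2) ✓
  (5,9) → (φ(5),φ(9)) = (4,7) ∈ E(G2) ✓
  (6,7) → (φ(6),φ(7)) = (5,6) ∈ E(G2) ✓
  (6,8) → (φ(6),φ(8)) = (3,6) ∈ E(G2) ✓
  (6,9) → (φ(6),φ(9)) = (4,6) ∈ E(G2) ✓
  (7,8) → (φ(7),φ(8)) = (3,5) ∈ E(G2) ✓
  (7,9) → (φ(7),φ(9)) = (4,5) ∈ E(G2) ✓
  (8,9) → (φ(8),φ(9)) = (3,4) ∈ E(G2) ✓
All 26 edges of G1 map to edges of G2, and |E(G1)| = |E(G2)| = 26, so φ is a bijection on edges as well as vertices. Hence G1 ≅ G2.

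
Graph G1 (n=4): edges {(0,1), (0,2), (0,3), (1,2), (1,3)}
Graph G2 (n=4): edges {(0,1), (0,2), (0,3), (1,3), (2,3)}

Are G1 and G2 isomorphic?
Yes, isomorphic

The graphs are isomorphic.
One valid mapping φ: V(G1) → V(G2): 0→0, 1→3, 2→2, 3→1

Verify φ preserves adjacency — for each edge of G1, its image is an edge of G2:
  (0,1) → (φ(0),φ(1)) = (0,3) ∈ E(G2) ✓
  (0,2) → (φ(0),φ(2)) = (0,2) ∈ E(G2) ✓
  (0,3) → (φ(0),φ(3)) = (0,1) ∈ E(G2) ✓
  (1,2) → (φ(1),φ(2)) = (2,3) ∈ E(G2) ✓
  (1,3) → (φ(1),φ(3)) = (1,3) ∈ E(G2) ✓
All 5 edges of G1 map to edges of G2, and |E(G1)| = |E(G2)| = 5, so φ is a bijection on edges as well as vertices. Hence G1 ≅ G2.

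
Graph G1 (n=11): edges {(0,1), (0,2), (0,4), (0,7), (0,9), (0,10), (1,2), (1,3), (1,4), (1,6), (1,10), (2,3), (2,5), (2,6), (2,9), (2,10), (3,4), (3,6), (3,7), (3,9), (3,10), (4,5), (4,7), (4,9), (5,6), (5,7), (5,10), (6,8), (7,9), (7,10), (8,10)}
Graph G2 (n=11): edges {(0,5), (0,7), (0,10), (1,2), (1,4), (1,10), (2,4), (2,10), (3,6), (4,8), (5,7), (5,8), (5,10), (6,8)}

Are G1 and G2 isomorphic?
No, not isomorphic

The graphs are NOT isomorphic.

Connected components of G1: 1 component(s) with vertex sets [[0, 1, 2, 3, 4, 5, 6, 7, 8, 9, 10]], sizes [11].
Connected components of G2: 2 component(s) with vertex sets [[9], [0, 1, 2, 3, 4, 5, 6, 7, 8, 10]], sizes [1, 10].
The number of connected components (and the multiset of component sizes) is an isomorphism invariant — an isomorphism maps each component of G1 bijectively onto a component of G2. Since G1 has 1 component(s) and G2 has 2, they cannot be isomorphic.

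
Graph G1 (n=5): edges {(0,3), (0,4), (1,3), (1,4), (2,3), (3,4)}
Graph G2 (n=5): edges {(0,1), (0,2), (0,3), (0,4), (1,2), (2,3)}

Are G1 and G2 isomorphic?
Yes, isomorphic

The graphs are isomorphic.
One valid mapping φ: V(G1) → V(G2): 0→1, 1→3, 2→4, 3→0, 4→2

Verify φ preserves adjacency — for each edge of G1, its image is an edge of G2:
  (0,3) → (φ(0),φ(3)) = (0,1) ∈ E(G2) ✓
  (0,4) → (φ(0),φ(4)) = (1,2) ∈ E(G2) ✓
  (1,3) → (φ(1),φ(3)) = (0,3) ∈ E(G2) ✓
  (1,4) → (φ(1),φ(4)) = (2,3) ∈ E(G2) ✓
  (2,3) → (φ(2),φ(3)) = (0,4) ∈ E(G2) ✓
  (3,4) → (φ(3),φ(4)) = (0,2) ∈ E(G2) ✓
All 6 edges of G1 map to edges of G2, and |E(G1)| = |E(G2)| = 6, so φ is a bijection on edges as well as vertices. Hence G1 ≅ G2.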